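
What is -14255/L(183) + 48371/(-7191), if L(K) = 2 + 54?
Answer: -105216481/402696 ≈ -261.28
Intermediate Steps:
L(K) = 56
-14255/L(183) + 48371/(-7191) = -14255/56 + 48371/(-7191) = -14255*1/56 + 48371*(-1/7191) = -14255/56 - 48371/7191 = -105216481/402696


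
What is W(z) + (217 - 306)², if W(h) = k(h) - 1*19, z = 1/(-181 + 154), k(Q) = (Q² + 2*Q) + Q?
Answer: 5760478/729 ≈ 7901.9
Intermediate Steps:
k(Q) = Q² + 3*Q
z = -1/27 (z = 1/(-27) = -1/27 ≈ -0.037037)
W(h) = -19 + h*(3 + h) (W(h) = h*(3 + h) - 1*19 = h*(3 + h) - 19 = -19 + h*(3 + h))
W(z) + (217 - 306)² = (-19 - (3 - 1/27)/27) + (217 - 306)² = (-19 - 1/27*80/27) + (-89)² = (-19 - 80/729) + 7921 = -13931/729 + 7921 = 5760478/729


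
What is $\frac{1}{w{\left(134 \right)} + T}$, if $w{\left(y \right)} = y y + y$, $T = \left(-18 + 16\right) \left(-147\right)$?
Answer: $\frac{1}{18384} \approx 5.4395 \cdot 10^{-5}$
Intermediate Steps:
$T = 294$ ($T = \left(-2\right) \left(-147\right) = 294$)
$w{\left(y \right)} = y + y^{2}$ ($w{\left(y \right)} = y^{2} + y = y + y^{2}$)
$\frac{1}{w{\left(134 \right)} + T} = \frac{1}{134 \left(1 + 134\right) + 294} = \frac{1}{134 \cdot 135 + 294} = \frac{1}{18090 + 294} = \frac{1}{18384}$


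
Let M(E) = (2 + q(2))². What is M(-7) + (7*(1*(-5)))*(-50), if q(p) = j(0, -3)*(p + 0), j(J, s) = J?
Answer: 1754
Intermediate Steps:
q(p) = 0 (q(p) = 0*(p + 0) = 0*p = 0)
M(E) = 4 (M(E) = (2 + 0)² = 2² = 4)
M(-7) + (7*(1*(-5)))*(-50) = 4 + (7*(1*(-5)))*(-50) = 4 + (7*(-5))*(-50) = 4 - 35*(-50) = 4 + 1750 = 1754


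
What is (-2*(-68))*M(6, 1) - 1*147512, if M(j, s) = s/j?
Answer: -442468/3 ≈ -1.4749e+5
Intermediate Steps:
(-2*(-68))*M(6, 1) - 1*147512 = (-2*(-68))*(1/6) - 1*147512 = 136*(1*(⅙)) - 147512 = 136*(⅙) - 147512 = 68/3 - 147512 = -442468/3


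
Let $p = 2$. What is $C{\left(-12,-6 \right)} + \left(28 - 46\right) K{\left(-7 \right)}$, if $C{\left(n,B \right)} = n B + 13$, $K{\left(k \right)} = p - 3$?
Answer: $103$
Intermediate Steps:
$K{\left(k \right)} = -1$ ($K{\left(k \right)} = 2 - 3 = -1$)
$C{\left(n,B \right)} = 13 + B n$ ($C{\left(n,B \right)} = B n + 13 = 13 + B n$)
$C{\left(-12,-6 \right)} + \left(28 - 46\right) K{\left(-7 \right)} = \left(13 - -72\right) + \left(28 - 46\right) \left(-1\right) = \left(13 + 72\right) - -18 = 85 + 18 = 103$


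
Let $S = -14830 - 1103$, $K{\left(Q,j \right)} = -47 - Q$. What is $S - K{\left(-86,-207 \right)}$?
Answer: $-15972$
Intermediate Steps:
$S = -15933$
$S - K{\left(-86,-207 \right)} = -15933 - \left(-47 - -86\right) = -15933 - \left(-47 + 86\right) = -15933 - 39 = -15972$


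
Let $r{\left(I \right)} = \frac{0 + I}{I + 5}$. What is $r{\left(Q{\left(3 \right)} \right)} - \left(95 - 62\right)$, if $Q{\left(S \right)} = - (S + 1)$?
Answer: $-37$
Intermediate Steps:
$Q{\left(S \right)} = -1 - S$ ($Q{\left(S \right)} = - (1 + S) = -1 - S$)
$r{\left(I \right)} = \frac{I}{5 + I}$
$r{\left(Q{\left(3 \right)} \right)} - \left(95 - 62\right) = \frac{-1 - 3}{5 - 4} - \left(95 - 62\right) = - \frac{4}{5 - 4} - 33 = - \frac{4}{1} - 33 = \left(-4\right) 1 - 33 = -4 - 33 = -37$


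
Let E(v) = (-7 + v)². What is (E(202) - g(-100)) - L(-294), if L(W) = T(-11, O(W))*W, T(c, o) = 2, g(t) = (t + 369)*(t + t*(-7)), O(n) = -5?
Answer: -122787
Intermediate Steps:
g(t) = -6*t*(369 + t) (g(t) = (369 + t)*(t - 7*t) = (369 + t)*(-6*t) = -6*t*(369 + t))
L(W) = 2*W
(E(202) - g(-100)) - L(-294) = ((-7 + 202)² - (-6)*(-100)*(369 - 100)) - 2*(-294) = (195² - (-6)*(-100)*269) - 1*(-588) = (38025 - 1*161400) + 588 = (38025 - 161400) + 588 = -123375 + 588 = -122787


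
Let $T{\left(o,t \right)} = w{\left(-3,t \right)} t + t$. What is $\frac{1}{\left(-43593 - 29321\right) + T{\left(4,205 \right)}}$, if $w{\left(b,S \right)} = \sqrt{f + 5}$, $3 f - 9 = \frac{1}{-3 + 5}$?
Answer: $- \frac{62322}{4531076123} - \frac{205 \sqrt{6}}{4531076123} \approx -1.3865 \cdot 10^{-5}$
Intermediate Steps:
$f = \frac{19}{6}$ ($f = 3 + \frac{1}{3 \left(-3 + 5\right)} = 3 + \frac{1}{3 \cdot 2} = 3 + \frac{1}{3} \cdot \frac{1}{2} = 3 + \frac{1}{6} = \frac{19}{6} \approx 3.1667$)
$w{\left(b,S \right)} = \frac{7 \sqrt{6}}{6}$ ($w{\left(b,S \right)} = \sqrt{\frac{19}{6} + 5} = \sqrt{\frac{49}{6}} = \frac{7 \sqrt{6}}{6}$)
$T{\left(o,t \right)} = t + \frac{7 t \sqrt{6}}{6}$ ($T{\left(o,t \right)} = \frac{7 \sqrt{6}}{6} t + t = \frac{7 t \sqrt{6}}{6} + t = t + \frac{7 t \sqrt{6}}{6}$)
$\frac{1}{\left(-43593 - 29321\right) + T{\left(4,205 \right)}} = \frac{1}{\left(-43593 - 29321\right) + \frac{1}{6} \cdot 205 \left(6 + 7 \sqrt{6}\right)} = \frac{1}{\left(-43593 - 29321\right) + \left(205 + \frac{1435 \sqrt{6}}{6}\right)} = \frac{1}{-72914 + \left(205 + \frac{1435 \sqrt{6}}{6}\right)} = \frac{1}{-72709 + \frac{1435 \sqrt{6}}{6}}$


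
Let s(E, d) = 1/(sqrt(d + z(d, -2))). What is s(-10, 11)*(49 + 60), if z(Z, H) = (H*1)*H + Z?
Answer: 109*sqrt(26)/26 ≈ 21.377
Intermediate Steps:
z(Z, H) = Z + H**2 (z(Z, H) = H*H + Z = H**2 + Z = Z + H**2)
s(E, d) = 1/sqrt(4 + 2*d) (s(E, d) = 1/(sqrt(d + (d + (-2)**2))) = 1/(sqrt(d + (d + 4))) = 1/(sqrt(d + (4 + d))) = 1/(sqrt(4 + 2*d)) = 1/sqrt(4 + 2*d))
s(-10, 11)*(49 + 60) = (sqrt(2)/(2*sqrt(2 + 11)))*(49 + 60) = (sqrt(2)/(2*sqrt(13)))*109 = (sqrt(2)*(sqrt(13)/13)/2)*109 = (sqrt(26)/26)*109 = 109*sqrt(26)/26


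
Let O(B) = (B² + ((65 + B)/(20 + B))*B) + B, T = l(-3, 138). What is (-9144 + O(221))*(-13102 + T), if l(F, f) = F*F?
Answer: -126785332292/241 ≈ -5.2608e+8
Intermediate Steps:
l(F, f) = F²
T = 9 (T = (-3)² = 9)
O(B) = B + B² + B*(65 + B)/(20 + B) (O(B) = (B² + ((65 + B)/(20 + B))*B) + B = (B² + B*(65 + B)/(20 + B)) + B = B + B² + B*(65 + B)/(20 + B))
(-9144 + O(221))*(-13102 + T) = (-9144 + 221*(85 + 221² + 22*221)/(20 + 221))*(-13102 + 9) = (-9144 + 221*(85 + 48841 + 4862)/241)*(-13093) = (-9144 + 221*(1/241)*53788)*(-13093) = (-9144 + 11887148/241)*(-13093) = (9683444/241)*(-13093) = -126785332292/241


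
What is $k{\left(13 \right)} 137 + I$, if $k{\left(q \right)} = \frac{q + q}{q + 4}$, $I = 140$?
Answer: $\frac{5942}{17} \approx 349.53$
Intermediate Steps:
$k{\left(q \right)} = \frac{2 q}{4 + q}$
$k{\left(13 \right)} 137 + I = 2 \cdot 13 \frac{1}{4 + 13} \cdot 137 + 140 = 2 \cdot 13 \cdot \frac{1}{17} \cdot 137 + 140 = \frac{26}{17} \cdot 137 + 140 = \frac{3562}{17} + 140 = \frac{5942}{17}$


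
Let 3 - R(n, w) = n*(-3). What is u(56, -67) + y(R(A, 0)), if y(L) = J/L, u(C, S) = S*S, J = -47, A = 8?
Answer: 121156/27 ≈ 4487.3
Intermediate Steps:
u(C, S) = S²
R(n, w) = 3 + 3*n (R(n, w) = 3 - n*(-3) = 3 - (-3)*n = 3 + 3*n)
y(L) = -47/L
u(56, -67) + y(R(A, 0)) = (-67)² - 47/(3 + 3*8) = 4489 - 47/(3 + 24) = 4489 - 47/27 = 121156/27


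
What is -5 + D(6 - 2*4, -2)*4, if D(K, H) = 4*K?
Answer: -37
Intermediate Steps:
-5 + D(6 - 2*4, -2)*4 = -5 + (4*(6 - 2*4))*4 = -5 + (4*(6 - 8))*4 = -5 + (4*(-2))*4 = -5 - 8*4 = -5 - 32 = -37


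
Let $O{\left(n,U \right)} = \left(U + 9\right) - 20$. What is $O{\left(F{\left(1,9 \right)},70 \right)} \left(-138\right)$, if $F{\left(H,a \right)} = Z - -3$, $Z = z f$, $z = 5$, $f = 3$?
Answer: $-8142$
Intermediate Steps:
$Z = 15$ ($Z = 5 \cdot 3 = 15$)
$F{\left(H,a \right)} = 18$ ($F{\left(H,a \right)} = 15 - -3 = 15 + 3 = 18$)
$O{\left(n,U \right)} = -11 + U$ ($O{\left(n,U \right)} = \left(9 + U\right) - 20 = -11 + U$)
$O{\left(F{\left(1,9 \right)},70 \right)} \left(-138\right) = \left(-11 + 70\right) \left(-138\right) = 59 \left(-138\right) = -8142$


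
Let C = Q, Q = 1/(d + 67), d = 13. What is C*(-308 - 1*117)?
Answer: -85/16 ≈ -5.3125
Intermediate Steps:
Q = 1/80 (Q = 1/(13 + 67) = 1/80 ≈ 0.012500)
C = 1/80 ≈ 0.012500
C*(-308 - 1*117) = (-308 - 1*117)/80 = (-308 - 117)/80 = (1/80)*(-425) = -85/16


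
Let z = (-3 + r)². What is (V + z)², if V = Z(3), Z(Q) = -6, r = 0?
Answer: 9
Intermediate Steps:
V = -6
z = 9 (z = (-3 + 0)² = (-3)² = 9)
(V + z)² = (-6 + 9)² = 3² = 9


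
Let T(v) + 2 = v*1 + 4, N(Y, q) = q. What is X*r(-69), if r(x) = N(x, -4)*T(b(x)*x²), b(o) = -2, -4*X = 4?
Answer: -38080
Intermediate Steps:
X = -1 (X = -¼*4 = -1)
T(v) = 2 + v (T(v) = -2 + (v*1 + 4) = -2 + (v + 4) = -2 + (4 + v) = 2 + v)
r(x) = -8 + 8*x² (r(x) = -4*(2 - 2*x²) = -8 + 8*x²)
X*r(-69) = -(-8 + 8*(-69)²) = -(-8 + 8*4761) = -(-8 + 38088) = -1*38080 = -38080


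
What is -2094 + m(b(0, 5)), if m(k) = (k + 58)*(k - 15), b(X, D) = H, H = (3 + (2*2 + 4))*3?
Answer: -456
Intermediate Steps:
H = 33 (H = (3 + (4 + 4))*3 = (3 + 8)*3 = 11*3 = 33)
b(X, D) = 33
m(k) = (-15 + k)*(58 + k) (m(k) = (58 + k)*(-15 + k) = (-15 + k)*(58 + k))
-2094 + m(b(0, 5)) = -2094 + (-870 + 33² + 43*33) = -2094 + (-870 + 1089 + 1419) = -2094 + 1638 = -456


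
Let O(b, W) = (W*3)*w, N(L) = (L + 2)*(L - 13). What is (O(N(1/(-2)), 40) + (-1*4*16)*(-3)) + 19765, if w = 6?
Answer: 20677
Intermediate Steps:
N(L) = (-13 + L)*(2 + L) (N(L) = (2 + L)*(-13 + L) = (-13 + L)*(2 + L))
O(b, W) = 18*W (O(b, W) = (W*3)*6 = (3*W)*6 = 18*W)
(O(N(1/(-2)), 40) + (-1*4*16)*(-3)) + 19765 = (18*40 + (-1*4*16)*(-3)) + 19765 = (720 - 4*16*(-3)) + 19765 = (720 - 64*(-3)) + 19765 = (720 + 192) + 19765 = 912 + 19765 = 20677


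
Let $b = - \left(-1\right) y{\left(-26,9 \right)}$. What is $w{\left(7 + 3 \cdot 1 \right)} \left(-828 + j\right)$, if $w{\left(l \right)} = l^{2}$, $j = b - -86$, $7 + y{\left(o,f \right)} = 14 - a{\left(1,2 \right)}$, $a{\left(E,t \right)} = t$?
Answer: $-73700$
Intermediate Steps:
$y{\left(o,f \right)} = 5$ ($y{\left(o,f \right)} = -7 + \left(14 - 2\right) = -7 + 12 = 5$)
$b = 5$ ($b = - \left(-1\right) 5 = \left(-1\right) \left(-5\right) = 5$)
$j = 91$ ($j = 5 - -86 = 5 + 86 = 91$)
$w{\left(7 + 3 \cdot 1 \right)} \left(-828 + j\right) = \left(7 + 3 \cdot 1\right)^{2} \left(-828 + 91\right) = \left(7 + 3\right)^{2} \left(-737\right) = 10^{2} \left(-737\right) = 100 \left(-737\right) = -73700$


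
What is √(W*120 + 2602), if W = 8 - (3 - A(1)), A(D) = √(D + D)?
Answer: √(3202 + 120*√2) ≈ 58.066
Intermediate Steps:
A(D) = √2*√D (A(D) = √(2*D) = √2*√D)
W = 5 + √2 (W = 8 - (3 - √2*√1) = 8 - (3 - √2) = 8 + (-3 + √2) = 5 + √2 ≈ 6.4142)
√(W*120 + 2602) = √((5 + √2)*120 + 2602) = √((600 + 120*√2) + 2602) = √(3202 + 120*√2)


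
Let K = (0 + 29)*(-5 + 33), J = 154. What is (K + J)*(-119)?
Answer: -114954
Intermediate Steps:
K = 812 (K = 29*28 = 812)
(K + J)*(-119) = (812 + 154)*(-119) = 966*(-119) = -114954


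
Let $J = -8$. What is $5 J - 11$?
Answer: $-51$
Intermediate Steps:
$5 J - 11 = 5 \left(-8\right) - 11 = -40 - 11 = -51$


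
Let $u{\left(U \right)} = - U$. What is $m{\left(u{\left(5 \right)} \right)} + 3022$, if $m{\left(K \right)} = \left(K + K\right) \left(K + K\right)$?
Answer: $3122$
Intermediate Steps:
$m{\left(K \right)} = 4 K^{2}$ ($m{\left(K \right)} = 2 K 2 K = 4 K^{2}$)
$m{\left(u{\left(5 \right)} \right)} + 3022 = 4 \left(\left(-1\right) 5\right)^{2} + 3022 = 4 \left(-5\right)^{2} + 3022 = 4 \cdot 25 + 3022 = 100 + 3022 = 3122$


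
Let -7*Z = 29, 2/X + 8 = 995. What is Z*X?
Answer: -58/6909 ≈ -0.0083949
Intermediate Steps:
X = 2/987 (X = 2/(-8 + 995) = 2/987 ≈ 0.0020263)
Z = -29/7 (Z = -⅐*29 = -29/7 ≈ -4.1429)
Z*X = -29/7*2/987 = -58/6909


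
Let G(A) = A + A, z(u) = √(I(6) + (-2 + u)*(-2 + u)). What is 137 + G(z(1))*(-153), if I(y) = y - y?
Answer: -169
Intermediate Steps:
I(y) = 0
z(u) = √((-2 + u)²) (z(u) = √(0 + (-2 + u)*(-2 + u)) = √(0 + (-2 + u)²) = √((-2 + u)²))
G(A) = 2*A
137 + G(z(1))*(-153) = 137 + (2*√((-2 + 1)²))*(-153) = 137 + (2*√((-1)²))*(-153) = 137 + (2*√1)*(-153) = 137 + (2*1)*(-153) = 137 + 2*(-153) = 137 - 306 = -169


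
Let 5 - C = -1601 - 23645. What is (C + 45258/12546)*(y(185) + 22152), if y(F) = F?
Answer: 1179558536408/2091 ≈ 5.6411e+8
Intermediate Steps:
C = 25251 (C = 5 - (-1601 - 23645) = 5 - 1*(-25246) = 5 + 25246 = 25251)
(C + 45258/12546)*(y(185) + 22152) = (25251 + 45258/12546)*(185 + 22152) = (25251 + 45258*(1/12546))*22337 = (25251 + 7543/2091)*22337 = (52807384/2091)*22337 = 1179558536408/2091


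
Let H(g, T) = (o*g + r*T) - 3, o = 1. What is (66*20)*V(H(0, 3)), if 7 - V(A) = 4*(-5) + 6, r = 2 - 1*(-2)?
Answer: 27720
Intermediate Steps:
r = 4 (r = 2 + 2 = 4)
H(g, T) = -3 + g + 4*T (H(g, T) = (1*g + 4*T) - 3 = (g + 4*T) - 3 = -3 + g + 4*T)
V(A) = 21 (V(A) = 7 - (4*(-5) + 6) = 7 - (-20 + 6) = 7 - 1*(-14) = 7 + 14 = 21)
(66*20)*V(H(0, 3)) = (66*20)*21 = 1320*21 = 27720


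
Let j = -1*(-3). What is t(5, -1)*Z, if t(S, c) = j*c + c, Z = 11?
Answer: -44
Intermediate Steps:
j = 3
t(S, c) = 4*c (t(S, c) = 3*c + c = 4*c)
t(5, -1)*Z = (4*(-1))*11 = -4*11 = -44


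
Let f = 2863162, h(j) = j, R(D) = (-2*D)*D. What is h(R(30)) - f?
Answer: -2864962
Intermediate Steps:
R(D) = -2*D²
h(R(30)) - f = -2*30² - 1*2863162 = -2*900 - 2863162 = -1800 - 2863162 = -2864962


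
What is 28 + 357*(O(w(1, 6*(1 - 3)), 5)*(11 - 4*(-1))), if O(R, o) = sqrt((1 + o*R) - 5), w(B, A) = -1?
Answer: 28 + 16065*I ≈ 28.0 + 16065.0*I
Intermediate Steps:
O(R, o) = sqrt(-4 + R*o) (O(R, o) = sqrt((1 + R*o) - 5) = sqrt(-4 + R*o))
28 + 357*(O(w(1, 6*(1 - 3)), 5)*(11 - 4*(-1))) = 28 + 357*(sqrt(-4 - 1*5)*(11 - 4*(-1))) = 28 + 357*(sqrt(-4 - 5)*(11 + 4)) = 28 + 357*(sqrt(-9)*15) = 28 + 357*((3*I)*15) = 28 + 357*(45*I) = 28 + 16065*I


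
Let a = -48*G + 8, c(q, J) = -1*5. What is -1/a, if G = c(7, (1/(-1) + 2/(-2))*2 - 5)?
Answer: -1/248 ≈ -0.0040323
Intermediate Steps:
c(q, J) = -5
G = -5
a = 248 (a = -48*(-5) + 8 = 240 + 8 = 248)
-1/a = -1/248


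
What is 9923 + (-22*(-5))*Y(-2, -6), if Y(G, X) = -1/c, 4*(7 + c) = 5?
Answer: 228669/23 ≈ 9942.1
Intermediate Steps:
c = -23/4 (c = -7 + (¼)*5 = -7 + 5/4 = -23/4 ≈ -5.7500)
Y(G, X) = 4/23 (Y(G, X) = -1/(-23/4) = -1*(-4/23) = 4/23)
9923 + (-22*(-5))*Y(-2, -6) = 9923 - 22*(-5)*(4/23) = 9923 + 110*(4/23) = 9923 + 440/23 = 228669/23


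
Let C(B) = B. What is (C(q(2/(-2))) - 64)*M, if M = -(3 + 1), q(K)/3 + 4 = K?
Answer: 316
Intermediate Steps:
q(K) = -12 + 3*K
M = -4 (M = -1*4 = -4)
(C(q(2/(-2))) - 64)*M = ((-12 + 3*(2/(-2))) - 64)*(-4) = ((-12 + 3*(2*(-½))) - 64)*(-4) = ((-12 + 3*(-1)) - 64)*(-4) = ((-12 - 3) - 64)*(-4) = (-15 - 64)*(-4) = -79*(-4) = 316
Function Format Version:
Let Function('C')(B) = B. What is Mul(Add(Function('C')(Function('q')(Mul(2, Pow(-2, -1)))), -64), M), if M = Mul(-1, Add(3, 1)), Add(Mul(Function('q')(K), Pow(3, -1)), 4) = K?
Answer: 316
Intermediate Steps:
Function('q')(K) = Add(-12, Mul(3, K))
M = -4 (M = Mul(-1, 4) = -4)
Mul(Add(Function('C')(Function('q')(Mul(2, Pow(-2, -1)))), -64), M) = Mul(Add(Add(-12, Mul(3, Mul(2, Pow(-2, -1)))), -64), -4) = Mul(Add(Add(-12, Mul(3, Mul(2, Rational(-1, 2)))), -64), -4) = Mul(Add(Add(-12, Mul(3, -1)), -64), -4) = Mul(Add(Add(-12, -3), -64), -4) = Mul(Add(-15, -64), -4) = Mul(-79, -4) = 316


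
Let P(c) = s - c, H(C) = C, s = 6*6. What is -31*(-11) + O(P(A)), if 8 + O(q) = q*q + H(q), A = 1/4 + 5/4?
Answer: 6231/4 ≈ 1557.8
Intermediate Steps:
s = 36
A = 3/2 (A = 1*(¼) + 5*(¼) = ¼ + 5/4 = 3/2 ≈ 1.5000)
P(c) = 36 - c
O(q) = -8 + q + q² (O(q) = -8 + (q*q + q) = -8 + (q² + q) = -8 + (q + q²) = -8 + q + q²)
-31*(-11) + O(P(A)) = -31*(-11) + (-8 + (36 - 1*3/2) + (36 - 1*3/2)²) = 341 + (-8 + (36 - 3/2) + (36 - 3/2)²) = 341 + (-8 + 69/2 + (69/2)²) = 341 + (-8 + 69/2 + 4761/4) = 341 + 4867/4 = 6231/4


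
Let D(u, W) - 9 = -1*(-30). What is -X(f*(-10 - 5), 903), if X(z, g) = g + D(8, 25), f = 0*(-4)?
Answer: -942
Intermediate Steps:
D(u, W) = 39 (D(u, W) = 9 - 1*(-30) = 9 + 30 = 39)
f = 0
X(z, g) = 39 + g (X(z, g) = g + 39 = 39 + g)
-X(f*(-10 - 5), 903) = -(39 + 903) = -1*942 = -942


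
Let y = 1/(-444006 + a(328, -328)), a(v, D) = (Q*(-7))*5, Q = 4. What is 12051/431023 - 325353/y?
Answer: 62284648252261425/431023 ≈ 1.4450e+11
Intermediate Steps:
a(v, D) = -140 (a(v, D) = (4*(-7))*5 = -28*5 = -140)
y = -1/444146 (y = 1/(-444006 - 140) = 1/(-444146) = -1/444146 ≈ -2.2515e-6)
12051/431023 - 325353/y = 12051/431023 - 325353/(-1/444146) = 12051*(1/431023) - 325353*(-444146) = 12051/431023 + 144504233538 = 62284648252261425/431023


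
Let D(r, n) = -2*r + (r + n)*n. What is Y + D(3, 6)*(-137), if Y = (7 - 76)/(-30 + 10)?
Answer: -131451/20 ≈ -6572.5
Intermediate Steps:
Y = 69/20 (Y = -69/(-20) = -69*(-1/20) = 69/20 ≈ 3.4500)
D(r, n) = -2*r + n*(n + r) (D(r, n) = -2*r + (n + r)*n = -2*r + n*(n + r))
Y + D(3, 6)*(-137) = 69/20 + (6**2 - 2*3 + 6*3)*(-137) = 69/20 + (36 - 6 + 18)*(-137) = 69/20 + 48*(-137) = 69/20 - 6576 = -131451/20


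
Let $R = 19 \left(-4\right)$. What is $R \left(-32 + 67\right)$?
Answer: $-2660$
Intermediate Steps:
$R = -76$
$R \left(-32 + 67\right) = - 76 \left(-32 + 67\right) = \left(-76\right) 35 = -2660$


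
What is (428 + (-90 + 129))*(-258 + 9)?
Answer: -116283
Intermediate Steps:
(428 + (-90 + 129))*(-258 + 9) = (428 + 39)*(-249) = 467*(-249) = -116283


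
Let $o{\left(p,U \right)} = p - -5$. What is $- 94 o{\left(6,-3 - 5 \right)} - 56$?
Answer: $-1090$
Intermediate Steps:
$o{\left(p,U \right)} = 5 + p$ ($o{\left(p,U \right)} = p + 5 = 5 + p$)
$- 94 o{\left(6,-3 - 5 \right)} - 56 = - 94 \left(5 + 6\right) - 56 = \left(-94\right) 11 - 56 = -1034 - 56 = -1090$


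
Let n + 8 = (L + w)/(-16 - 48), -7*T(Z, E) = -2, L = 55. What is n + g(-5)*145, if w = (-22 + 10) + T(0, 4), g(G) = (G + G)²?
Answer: 6492113/448 ≈ 14491.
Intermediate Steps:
T(Z, E) = 2/7 (T(Z, E) = -⅐*(-2) = 2/7)
g(G) = 4*G² (g(G) = (2*G)² = 4*G²)
w = -82/7 (w = (-22 + 10) + 2/7 = -12 + 2/7 = -82/7 ≈ -11.714)
n = -3887/448 (n = -8 + (55 - 82/7)/(-16 - 48) = -8 + (303/7)/(-64) = -8 + (303/7)*(-1/64) = -8 - 303/448 = -3887/448 ≈ -8.6763)
n + g(-5)*145 = -3887/448 + (4*(-5)²)*145 = -3887/448 + (4*25)*145 = -3887/448 + 100*145 = -3887/448 + 14500 = 6492113/448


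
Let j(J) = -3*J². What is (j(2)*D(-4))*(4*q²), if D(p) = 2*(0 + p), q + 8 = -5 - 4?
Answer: 110976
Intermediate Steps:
q = -17 (q = -8 + (-5 - 4) = -8 - 9 = -17)
D(p) = 2*p
(j(2)*D(-4))*(4*q²) = ((-3*2²)*(2*(-4)))*(4*(-17)²) = (-3*4*(-8))*(4*289) = -12*(-8)*1156 = 96*1156 = 110976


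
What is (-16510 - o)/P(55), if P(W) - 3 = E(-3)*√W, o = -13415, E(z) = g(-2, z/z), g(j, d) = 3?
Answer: 3095/162 - 3095*√55/162 ≈ -122.58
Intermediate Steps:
E(z) = 3
P(W) = 3 + 3*√W
(-16510 - o)/P(55) = (-16510 - 1*(-13415))/(3 + 3*√55) = (-16510 + 13415)/(3 + 3*√55) = -3095/(3 + 3*√55)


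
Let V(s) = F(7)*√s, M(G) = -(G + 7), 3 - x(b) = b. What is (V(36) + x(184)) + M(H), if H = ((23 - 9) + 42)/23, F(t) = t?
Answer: -3414/23 ≈ -148.43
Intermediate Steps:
H = 56/23 (H = (14 + 42)*(1/23) = 56*(1/23) = 56/23 ≈ 2.4348)
x(b) = 3 - b
M(G) = -7 - G (M(G) = -(7 + G) = -7 - G)
V(s) = 7*√s
(V(36) + x(184)) + M(H) = (7*√36 + (3 - 1*184)) + (-7 - 1*56/23) = (7*6 + (3 - 184)) + (-7 - 56/23) = (42 - 181) - 217/23 = -139 - 217/23 = -3414/23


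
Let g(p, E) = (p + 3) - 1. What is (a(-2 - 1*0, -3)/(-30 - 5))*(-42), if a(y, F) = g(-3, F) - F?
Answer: 12/5 ≈ 2.4000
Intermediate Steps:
g(p, E) = 2 + p (g(p, E) = (3 + p) - 1 = 2 + p)
a(y, F) = -1 - F (a(y, F) = (2 - 3) - F = -1 - F)
(a(-2 - 1*0, -3)/(-30 - 5))*(-42) = ((-1 - 1*(-3))/(-30 - 5))*(-42) = ((-1 + 3)/(-35))*(-42) = -1/35*2*(-42) = -2/35*(-42) = 12/5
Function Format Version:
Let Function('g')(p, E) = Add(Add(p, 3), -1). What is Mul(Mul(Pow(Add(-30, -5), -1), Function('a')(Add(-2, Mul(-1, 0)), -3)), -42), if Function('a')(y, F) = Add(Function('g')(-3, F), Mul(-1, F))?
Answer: Rational(12, 5) ≈ 2.4000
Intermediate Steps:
Function('g')(p, E) = Add(2, p) (Function('g')(p, E) = Add(Add(3, p), -1) = Add(2, p))
Function('a')(y, F) = Add(-1, Mul(-1, F)) (Function('a')(y, F) = Add(Add(2, -3), Mul(-1, F)) = Add(-1, Mul(-1, F)))
Mul(Mul(Pow(Add(-30, -5), -1), Function('a')(Add(-2, Mul(-1, 0)), -3)), -42) = Mul(Mul(Pow(Add(-30, -5), -1), Add(-1, Mul(-1, -3))), -42) = Mul(Mul(Pow(-35, -1), Add(-1, 3)), -42) = Mul(Mul(Rational(-1, 35), 2), -42) = Mul(Rational(-2, 35), -42) = Rational(12, 5)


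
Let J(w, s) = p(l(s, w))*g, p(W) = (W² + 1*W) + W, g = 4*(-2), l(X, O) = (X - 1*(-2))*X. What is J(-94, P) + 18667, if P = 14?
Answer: -386325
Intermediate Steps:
l(X, O) = X*(2 + X) (l(X, O) = (X + 2)*X = (2 + X)*X = X*(2 + X))
g = -8
p(W) = W² + 2*W (p(W) = (W² + W) + W = (W + W²) + W = W² + 2*W)
J(w, s) = -8*s*(2 + s)*(2 + s*(2 + s)) (J(w, s) = ((s*(2 + s))*(2 + s*(2 + s)))*(-8) = (s*(2 + s)*(2 + s*(2 + s)))*(-8) = -8*s*(2 + s)*(2 + s*(2 + s)))
J(-94, P) + 18667 = -8*14*(2 + 14)*(2 + 14*(2 + 14)) + 18667 = -8*14*16*(2 + 14*16) + 18667 = -8*14*16*(2 + 224) + 18667 = -8*14*16*226 + 18667 = -404992 + 18667 = -386325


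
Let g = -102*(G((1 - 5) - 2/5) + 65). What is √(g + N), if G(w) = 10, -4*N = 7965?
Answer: 3*I*√4285/2 ≈ 98.19*I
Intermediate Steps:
N = -7965/4 (N = -¼*7965 = -7965/4 ≈ -1991.3)
g = -7650 (g = -102*(10 + 65) = -102*75 = -7650)
√(g + N) = √(-7650 - 7965/4) = √(-38565/4) = 3*I*√4285/2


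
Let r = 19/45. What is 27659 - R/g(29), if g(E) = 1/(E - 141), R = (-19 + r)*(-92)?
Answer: 9858799/45 ≈ 2.1908e+5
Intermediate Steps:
r = 19/45 (r = 19*(1/45) = 19/45 ≈ 0.42222)
R = 76912/45 (R = (-19 + 19/45)*(-92) = -836/45*(-92) = 76912/45 ≈ 1709.2)
g(E) = 1/(-141 + E)
27659 - R/g(29) = 27659 - 76912/(45*(1/(-141 + 29))) = 27659 - 76912/(45*(1/(-112))) = 27659 - 76912/(45*(-1/112)) = 27659 - 76912*(-112)/45 = 27659 - 1*(-8614144/45) = 27659 + 8614144/45 = 9858799/45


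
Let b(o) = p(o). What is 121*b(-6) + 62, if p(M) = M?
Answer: -664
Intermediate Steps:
b(o) = o
121*b(-6) + 62 = 121*(-6) + 62 = -726 + 62 = -664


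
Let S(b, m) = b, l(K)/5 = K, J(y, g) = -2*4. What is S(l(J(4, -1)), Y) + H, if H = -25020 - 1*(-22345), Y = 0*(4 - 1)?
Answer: -2715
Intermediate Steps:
J(y, g) = -8
Y = 0 (Y = 0*3 = 0)
l(K) = 5*K
H = -2675 (H = -25020 + 22345 = -2675)
S(l(J(4, -1)), Y) + H = 5*(-8) - 2675 = -40 - 2675 = -2715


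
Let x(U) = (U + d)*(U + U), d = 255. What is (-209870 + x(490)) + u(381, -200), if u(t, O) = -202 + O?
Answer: 519828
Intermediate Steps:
x(U) = 2*U*(255 + U) (x(U) = (U + 255)*(U + U) = (255 + U)*(2*U) = 2*U*(255 + U))
(-209870 + x(490)) + u(381, -200) = (-209870 + 2*490*(255 + 490)) + (-202 - 200) = (-209870 + 2*490*745) - 402 = (-209870 + 730100) - 402 = 520230 - 402 = 519828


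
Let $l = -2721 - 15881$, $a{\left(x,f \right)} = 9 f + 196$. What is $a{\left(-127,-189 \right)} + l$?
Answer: $-20107$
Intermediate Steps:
$a{\left(x,f \right)} = 196 + 9 f$
$l = -18602$ ($l = -2721 - 15881 = -18602$)
$a{\left(-127,-189 \right)} + l = \left(196 + 9 \left(-189\right)\right) - 18602 = \left(196 - 1701\right) - 18602 = -1505 - 18602 = -20107$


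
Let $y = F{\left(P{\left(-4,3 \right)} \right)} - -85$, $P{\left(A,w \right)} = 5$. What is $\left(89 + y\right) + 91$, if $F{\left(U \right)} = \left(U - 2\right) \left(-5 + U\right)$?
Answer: $265$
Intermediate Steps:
$F{\left(U \right)} = \left(-5 + U\right) \left(-2 + U\right)$ ($F{\left(U \right)} = \left(-2 + U\right) \left(-5 + U\right) = \left(-5 + U\right) \left(-2 + U\right)$)
$y = 85$ ($y = \left(10 + 5^{2} - 35\right) - -85 = \left(10 + 25 - 35\right) + 85 = 0 + 85 = 85$)
$\left(89 + y\right) + 91 = \left(89 + 85\right) + 91 = 174 + 91 = 265$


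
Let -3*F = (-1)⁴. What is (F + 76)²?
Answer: 51529/9 ≈ 5725.4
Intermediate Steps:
F = -⅓ (F = -⅓*(-1)⁴ = -⅓*1 = -⅓ ≈ -0.33333)
(F + 76)² = (-⅓ + 76)² = (227/3)² = 51529/9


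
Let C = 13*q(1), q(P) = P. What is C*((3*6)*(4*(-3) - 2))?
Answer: -3276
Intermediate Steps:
C = 13 (C = 13*1 = 13)
C*((3*6)*(4*(-3) - 2)) = 13*((3*6)*(4*(-3) - 2)) = 13*(18*(-12 - 2)) = 13*(18*(-14)) = 13*(-252) = -3276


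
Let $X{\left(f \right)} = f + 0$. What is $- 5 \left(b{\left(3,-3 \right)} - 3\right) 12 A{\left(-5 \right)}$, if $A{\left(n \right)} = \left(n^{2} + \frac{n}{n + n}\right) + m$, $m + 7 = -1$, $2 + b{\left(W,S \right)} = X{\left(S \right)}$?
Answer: $8400$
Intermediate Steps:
$X{\left(f \right)} = f$
$b{\left(W,S \right)} = -2 + S$
$m = -8$ ($m = -7 - 1 = -8$)
$A{\left(n \right)} = - \frac{15}{2} + n^{2}$ ($A{\left(n \right)} = \left(n^{2} + \frac{n}{n + n}\right) - 8 = \left(n^{2} + \frac{n}{2 n}\right) - 8 = \left(n^{2} + \frac{1}{2 n} n\right) - 8 = \left(n^{2} + \frac{1}{2}\right) - 8 = \left(\frac{1}{2} + n^{2}\right) - 8 = - \frac{15}{2} + n^{2}$)
$- 5 \left(b{\left(3,-3 \right)} - 3\right) 12 A{\left(-5 \right)} = - 5 \left(\left(-2 - 3\right) - 3\right) 12 \left(- \frac{15}{2} + \left(-5\right)^{2}\right) = - 5 \left(-5 - 3\right) 12 \left(- \frac{15}{2} + 25\right) = \left(-5\right) \left(-8\right) 12 \cdot \frac{35}{2} = 40 \cdot 12 \cdot \frac{35}{2} = 480 \cdot \frac{35}{2} = 8400$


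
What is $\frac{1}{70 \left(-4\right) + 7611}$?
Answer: $\frac{1}{7331} \approx 0.00013641$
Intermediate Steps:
$\frac{1}{70 \left(-4\right) + 7611} = \frac{1}{-280 + 7611} = \frac{1}{7331}$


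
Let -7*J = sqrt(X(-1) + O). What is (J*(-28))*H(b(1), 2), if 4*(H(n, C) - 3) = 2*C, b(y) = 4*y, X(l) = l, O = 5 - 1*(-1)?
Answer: 16*sqrt(5) ≈ 35.777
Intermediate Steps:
O = 6 (O = 5 + 1 = 6)
J = -sqrt(5)/7 (J = -sqrt(-1 + 6)/7 = -sqrt(5)/7 ≈ -0.31944)
H(n, C) = 3 + C/2 (H(n, C) = 3 + (2*C)/4 = 3 + C/2)
(J*(-28))*H(b(1), 2) = (-sqrt(5)/7*(-28))*(3 + (1/2)*2) = (4*sqrt(5))*(3 + 1) = (4*sqrt(5))*4 = 16*sqrt(5)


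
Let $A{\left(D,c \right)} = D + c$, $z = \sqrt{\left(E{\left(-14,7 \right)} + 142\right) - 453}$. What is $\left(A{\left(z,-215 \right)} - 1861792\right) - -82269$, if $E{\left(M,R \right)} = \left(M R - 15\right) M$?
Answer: $-1779738 + \sqrt{1271} \approx -1.7797 \cdot 10^{6}$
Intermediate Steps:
$E{\left(M,R \right)} = M \left(-15 + M R\right)$ ($E{\left(M,R \right)} = \left(-15 + M R\right) M = M \left(-15 + M R\right)$)
$z = \sqrt{1271}$ ($z = \sqrt{\left(- 14 \left(-15 - 98\right) + 142\right) - 453} = \sqrt{\left(\left(-14\right) \left(-113\right) + 142\right) - 453} = \sqrt{\left(1582 + 142\right) - 453} = \sqrt{1724 - 453} = \sqrt{1271} \approx 35.651$)
$\left(A{\left(z,-215 \right)} - 1861792\right) - -82269 = \left(\left(\sqrt{1271} - 215\right) - 1861792\right) - -82269 = \left(\left(-215 + \sqrt{1271}\right) - 1861792\right) + 82269 = \left(-1862007 + \sqrt{1271}\right) + 82269 = -1779738 + \sqrt{1271}$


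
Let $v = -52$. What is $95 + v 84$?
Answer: $-4273$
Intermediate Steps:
$95 + v 84 = 95 - 4368 = -4273$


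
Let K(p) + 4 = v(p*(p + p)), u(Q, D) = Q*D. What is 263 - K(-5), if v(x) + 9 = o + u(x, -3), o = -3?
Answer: 429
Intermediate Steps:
u(Q, D) = D*Q
v(x) = -12 - 3*x (v(x) = -9 + (-3 - 3*x) = -12 - 3*x)
K(p) = -16 - 6*p**2 (K(p) = -4 + (-12 - 3*p*(p + p)) = -4 + (-12 - 3*p*2*p) = -4 + (-12 - 6*p**2) = -16 - 6*p**2)
263 - K(-5) = 263 - (-16 - 6*(-5)**2) = 263 - (-16 - 6*25) = 263 - (-16 - 150) = 263 - 1*(-166) = 263 + 166 = 429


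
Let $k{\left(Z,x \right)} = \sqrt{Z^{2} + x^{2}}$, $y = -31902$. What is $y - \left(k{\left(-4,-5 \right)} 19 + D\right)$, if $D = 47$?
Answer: $-31949 - 19 \sqrt{41} \approx -32071.0$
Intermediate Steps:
$y - \left(k{\left(-4,-5 \right)} 19 + D\right) = -31902 - \left(\sqrt{\left(-4\right)^{2} + \left(-5\right)^{2}} \cdot 19 + 47\right) = -31902 - \left(\sqrt{16 + 25} \cdot 19 + 47\right) = -31902 - \left(\sqrt{41} \cdot 19 + 47\right) = -31902 - \left(19 \sqrt{41} + 47\right) = -31902 - \left(47 + 19 \sqrt{41}\right) = -31949 - 19 \sqrt{41}$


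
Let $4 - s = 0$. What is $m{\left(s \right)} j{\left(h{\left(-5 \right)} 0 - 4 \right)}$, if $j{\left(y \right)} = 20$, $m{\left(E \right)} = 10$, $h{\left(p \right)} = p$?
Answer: $200$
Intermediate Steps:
$s = 4$ ($s = 4 - 0 = 4 + 0 = 4$)
$m{\left(s \right)} j{\left(h{\left(-5 \right)} 0 - 4 \right)} = 10 \cdot 20 = 200$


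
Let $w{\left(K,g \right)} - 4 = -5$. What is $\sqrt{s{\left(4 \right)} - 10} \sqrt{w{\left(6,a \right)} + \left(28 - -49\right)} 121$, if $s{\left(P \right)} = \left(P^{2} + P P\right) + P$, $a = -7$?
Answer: $242 \sqrt{494} \approx 5378.7$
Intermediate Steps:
$w{\left(K,g \right)} = -1$ ($w{\left(K,g \right)} = 4 - 5 = -1$)
$s{\left(P \right)} = P + 2 P^{2}$ ($s{\left(P \right)} = \left(P^{2} + P^{2}\right) + P = 2 P^{2} + P = P + 2 P^{2}$)
$\sqrt{s{\left(4 \right)} - 10} \sqrt{w{\left(6,a \right)} + \left(28 - -49\right)} 121 = \sqrt{4 \left(1 + 2 \cdot 4\right) - 10} \sqrt{-1 + \left(28 - -49\right)} 121 = \sqrt{4 \left(1 + 8\right) - 10} \sqrt{-1 + \left(28 + 49\right)} 121 = \sqrt{4 \cdot 9 - 10} \sqrt{-1 + 77} \cdot 121 = \sqrt{36 - 10} \sqrt{76} \cdot 121 = \sqrt{26} \cdot 2 \sqrt{19} \cdot 121 = 2 \sqrt{494} \cdot 121 = 242 \sqrt{494}$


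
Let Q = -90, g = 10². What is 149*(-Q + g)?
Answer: 28310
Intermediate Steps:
g = 100
149*(-Q + g) = 149*(-1*(-90) + 100) = 149*(90 + 100) = 149*190 = 28310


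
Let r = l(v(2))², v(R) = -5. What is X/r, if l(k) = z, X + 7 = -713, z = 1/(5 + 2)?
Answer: -35280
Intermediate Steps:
z = ⅐ (z = 1/7 = ⅐ ≈ 0.14286)
X = -720 (X = -7 - 713 = -720)
l(k) = ⅐
r = 1/49 (r = (⅐)² = 1/49 ≈ 0.020408)
X/r = -720/1/49 = -720*49 = -35280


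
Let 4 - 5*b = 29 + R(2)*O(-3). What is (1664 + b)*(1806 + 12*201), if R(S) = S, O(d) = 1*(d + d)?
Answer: 35038926/5 ≈ 7.0078e+6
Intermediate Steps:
O(d) = 2*d (O(d) = 1*(2*d) = 2*d)
b = -13/5 (b = ⅘ - (29 + 2*(2*(-3)))/5 = ⅘ - (29 + 2*(-6))/5 = ⅘ - (29 - 12)/5 = ⅘ - ⅕*17 = ⅘ - 17/5 = -13/5 ≈ -2.6000)
(1664 + b)*(1806 + 12*201) = (1664 - 13/5)*(1806 + 12*201) = 8307*(1806 + 2412)/5 = (8307/5)*4218 = 35038926/5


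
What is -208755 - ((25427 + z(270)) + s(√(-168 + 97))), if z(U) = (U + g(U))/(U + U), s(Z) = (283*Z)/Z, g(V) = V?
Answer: -234466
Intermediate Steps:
s(Z) = 283
z(U) = 1 (z(U) = (U + U)/(U + U) = (2*U)/((2*U)) = (2*U)*(1/(2*U)) = 1)
-208755 - ((25427 + z(270)) + s(√(-168 + 97))) = -208755 - ((25427 + 1) + 283) = -208755 - (25428 + 283) = -208755 - 1*25711 = -208755 - 25711 = -234466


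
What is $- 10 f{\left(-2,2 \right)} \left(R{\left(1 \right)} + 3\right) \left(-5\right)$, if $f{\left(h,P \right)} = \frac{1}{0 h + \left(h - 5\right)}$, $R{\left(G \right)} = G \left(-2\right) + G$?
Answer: $- \frac{100}{7} \approx -14.286$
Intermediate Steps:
$R{\left(G \right)} = - G$ ($R{\left(G \right)} = - 2 G + G = - G$)
$f{\left(h,P \right)} = \frac{1}{-5 + h}$ ($f{\left(h,P \right)} = \frac{1}{0 + \left(-5 + h\right)} = \frac{1}{-5 + h}$)
$- 10 f{\left(-2,2 \right)} \left(R{\left(1 \right)} + 3\right) \left(-5\right) = - \frac{10}{-5 - 2} \left(\left(-1\right) 1 + 3\right) \left(-5\right) = - \frac{10}{-7} \left(-1 + 3\right) \left(-5\right) = \left(-10\right) \left(- \frac{1}{7}\right) 2 \left(-5\right) = \frac{10}{7} \left(-10\right) = - \frac{100}{7}$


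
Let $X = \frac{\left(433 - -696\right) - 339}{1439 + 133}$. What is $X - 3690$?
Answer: $- \frac{2899945}{786} \approx -3689.5$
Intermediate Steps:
$X = \frac{395}{786}$ ($X = \frac{\left(433 + 696\right) - 339}{1572} = \left(1129 - 339\right) \frac{1}{1572} = 790 \cdot \frac{1}{1572} = \frac{395}{786} \approx 0.50254$)
$X - 3690 = \frac{395}{786} - 3690 = - \frac{2899945}{786}$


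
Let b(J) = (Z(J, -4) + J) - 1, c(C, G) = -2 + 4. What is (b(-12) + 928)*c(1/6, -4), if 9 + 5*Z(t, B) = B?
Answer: 9124/5 ≈ 1824.8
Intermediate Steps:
Z(t, B) = -9/5 + B/5
c(C, G) = 2
b(J) = -18/5 + J (b(J) = ((-9/5 + (1/5)*(-4)) + J) - 1 = ((-9/5 - 4/5) + J) - 1 = (-13/5 + J) - 1 = -18/5 + J)
(b(-12) + 928)*c(1/6, -4) = ((-18/5 - 12) + 928)*2 = (-78/5 + 928)*2 = (4562/5)*2 = 9124/5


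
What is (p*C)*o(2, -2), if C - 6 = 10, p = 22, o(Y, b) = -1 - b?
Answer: 352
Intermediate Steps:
C = 16 (C = 6 + 10 = 16)
(p*C)*o(2, -2) = (22*16)*(-1 - 1*(-2)) = 352*(-1 + 2) = 352*1 = 352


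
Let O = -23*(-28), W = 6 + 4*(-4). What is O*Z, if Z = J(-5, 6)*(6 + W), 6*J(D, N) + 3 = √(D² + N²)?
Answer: 1288 - 1288*√61/3 ≈ -2065.2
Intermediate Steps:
J(D, N) = -½ + √(D² + N²)/6
W = -10 (W = 6 - 16 = -10)
O = 644
Z = 2 - 2*√61/3 (Z = (-½ + √((-5)² + 6²)/6)*(6 - 10) = (-½ + √(25 + 36)/6)*(-4) = (-½ + √61/6)*(-4) = 2 - 2*√61/3 ≈ -3.2068)
O*Z = 644*(2 - 2*√61/3) = 1288 - 1288*√61/3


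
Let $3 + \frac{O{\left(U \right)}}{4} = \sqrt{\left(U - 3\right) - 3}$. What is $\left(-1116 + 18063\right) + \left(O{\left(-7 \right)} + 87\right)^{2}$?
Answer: $22364 + 600 i \sqrt{13} \approx 22364.0 + 2163.3 i$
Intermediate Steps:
$O{\left(U \right)} = -12 + 4 \sqrt{-6 + U}$ ($O{\left(U \right)} = -12 + 4 \sqrt{\left(U - 3\right) - 3} = -12 + 4 \sqrt{\left(-3 + U\right) - 3} = -12 + 4 \sqrt{-6 + U}$)
$\left(-1116 + 18063\right) + \left(O{\left(-7 \right)} + 87\right)^{2} = \left(-1116 + 18063\right) + \left(\left(-12 + 4 \sqrt{-6 - 7}\right) + 87\right)^{2} = 16947 + \left(\left(-12 + 4 \sqrt{-13}\right) + 87\right)^{2} = 16947 + \left(\left(-12 + 4 i \sqrt{13}\right) + 87\right)^{2} = 16947 + \left(75 + 4 i \sqrt{13}\right)^{2}$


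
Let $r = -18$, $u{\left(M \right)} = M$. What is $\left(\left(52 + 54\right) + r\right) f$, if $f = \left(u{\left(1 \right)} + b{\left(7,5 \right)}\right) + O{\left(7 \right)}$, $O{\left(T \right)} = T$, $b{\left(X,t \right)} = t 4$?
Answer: $2464$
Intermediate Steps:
$b{\left(X,t \right)} = 4 t$
$f = 28$ ($f = \left(1 + 4 \cdot 5\right) + 7 = \left(1 + 20\right) + 7 = 21 + 7 = 28$)
$\left(\left(52 + 54\right) + r\right) f = \left(\left(52 + 54\right) - 18\right) 28 = \left(106 - 18\right) 28 = 88 \cdot 28 = 2464$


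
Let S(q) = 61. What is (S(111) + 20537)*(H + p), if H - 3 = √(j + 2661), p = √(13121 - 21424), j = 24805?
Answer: 61794 + 20598*√27466 + 391362*I*√23 ≈ 3.4755e+6 + 1.8769e+6*I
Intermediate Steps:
p = 19*I*√23 (p = √(-8303) = 19*I*√23 ≈ 91.121*I)
H = 3 + √27466 (H = 3 + √(24805 + 2661) = 3 + √27466 ≈ 168.73)
(S(111) + 20537)*(H + p) = (61 + 20537)*((3 + √27466) + 19*I*√23) = 20598*(3 + √27466 + 19*I*√23) = 61794 + 20598*√27466 + 391362*I*√23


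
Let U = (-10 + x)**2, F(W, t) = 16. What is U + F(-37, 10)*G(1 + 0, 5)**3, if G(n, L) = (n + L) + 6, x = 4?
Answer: 27684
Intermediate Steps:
G(n, L) = 6 + L + n (G(n, L) = (L + n) + 6 = 6 + L + n)
U = 36 (U = (-10 + 4)**2 = (-6)**2 = 36)
U + F(-37, 10)*G(1 + 0, 5)**3 = 36 + 16*(6 + 5 + (1 + 0))**3 = 36 + 16*(6 + 5 + 1)**3 = 36 + 16*12**3 = 36 + 16*1728 = 36 + 27648 = 27684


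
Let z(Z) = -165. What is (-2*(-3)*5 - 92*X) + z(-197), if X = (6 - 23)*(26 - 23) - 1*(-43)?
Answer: 601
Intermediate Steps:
X = -8 (X = -17*3 + 43 = -51 + 43 = -8)
(-2*(-3)*5 - 92*X) + z(-197) = (-2*(-3)*5 - 92*(-8)) - 165 = (6*5 + 736) - 165 = (30 + 736) - 165 = 766 - 165 = 601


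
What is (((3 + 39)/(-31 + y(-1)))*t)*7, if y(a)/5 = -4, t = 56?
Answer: -5488/17 ≈ -322.82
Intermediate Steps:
y(a) = -20 (y(a) = 5*(-4) = -20)
(((3 + 39)/(-31 + y(-1)))*t)*7 = (((3 + 39)/(-31 - 20))*56)*7 = ((42/(-51))*56)*7 = ((42*(-1/51))*56)*7 = -14/17*56*7 = -784/17*7 = -5488/17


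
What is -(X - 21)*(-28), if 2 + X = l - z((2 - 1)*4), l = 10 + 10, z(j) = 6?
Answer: -252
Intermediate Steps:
l = 20
X = 12 (X = -2 + (20 - 1*6) = -2 + (20 - 6) = -2 + 14 = 12)
-(X - 21)*(-28) = -(12 - 21)*(-28) = -(-9)*(-28) = -1*252 = -252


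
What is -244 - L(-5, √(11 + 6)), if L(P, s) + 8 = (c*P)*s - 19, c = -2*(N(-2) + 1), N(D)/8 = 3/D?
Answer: -217 + 110*√17 ≈ 236.54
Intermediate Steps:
N(D) = 24/D (N(D) = 8*(3/D) = 24/D)
c = 22 (c = -2*(24/(-2) + 1) = -2*(24*(-½) + 1) = -2*(-12 + 1) = -2*(-11) = 22)
L(P, s) = -27 + 22*P*s (L(P, s) = -8 + ((22*P)*s - 19) = -8 + (22*P*s - 19) = -8 + (-19 + 22*P*s) = -27 + 22*P*s)
-244 - L(-5, √(11 + 6)) = -244 - (-27 + 22*(-5)*√(11 + 6)) = -244 - (-27 + 22*(-5)*√17) = -244 - (-27 - 110*√17) = -244 + (27 + 110*√17) = -217 + 110*√17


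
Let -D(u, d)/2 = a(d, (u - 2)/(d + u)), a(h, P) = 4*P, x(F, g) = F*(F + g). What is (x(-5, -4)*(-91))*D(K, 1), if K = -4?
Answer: 65520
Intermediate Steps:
D(u, d) = -8*(-2 + u)/(d + u) (D(u, d) = -8*(u - 2)/(d + u) = -8*(-2 + u)/(d + u))
(x(-5, -4)*(-91))*D(K, 1) = (-5*(-5 - 4)*(-91))*(8*(2 - 1*(-4))/(1 - 4)) = (-5*(-9)*(-91))*(8*(2 + 4)/(-3)) = (45*(-91))*(8*(-1/3)*6) = -4095*(-16) = 65520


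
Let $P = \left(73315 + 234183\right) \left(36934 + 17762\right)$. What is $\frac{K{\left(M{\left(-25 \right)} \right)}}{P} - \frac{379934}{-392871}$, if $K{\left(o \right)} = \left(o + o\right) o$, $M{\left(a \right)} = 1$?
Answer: $\frac{1065012663954269}{1101277038245928} \approx 0.96707$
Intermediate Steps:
$P = 16818910608$ ($P = 307498 \cdot 54696 = 16818910608$)
$K{\left(o \right)} = 2 o^{2}$ ($K{\left(o \right)} = 2 o o = 2 o^{2}$)
$\frac{K{\left(M{\left(-25 \right)} \right)}}{P} - \frac{379934}{-392871} = \frac{2 \cdot 1^{2}}{16818910608} - \frac{379934}{-392871} = 2 \cdot 1 \cdot \frac{1}{16818910608} - - \frac{379934}{392871} = 2 \cdot \frac{1}{16818910608} + \frac{379934}{392871} = \frac{1}{8409455304} + \frac{379934}{392871} = \frac{1065012663954269}{1101277038245928}$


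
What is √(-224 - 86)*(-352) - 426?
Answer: -426 - 352*I*√310 ≈ -426.0 - 6197.6*I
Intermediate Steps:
√(-224 - 86)*(-352) - 426 = √(-310)*(-352) - 426 = (I*√310)*(-352) - 426 = -352*I*√310 - 426 = -426 - 352*I*√310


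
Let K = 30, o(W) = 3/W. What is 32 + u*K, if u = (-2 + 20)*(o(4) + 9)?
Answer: 5297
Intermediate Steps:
u = 351/2 (u = (-2 + 20)*(3/4 + 9) = 18*(3*(1/4) + 9) = 18*(3/4 + 9) = 18*(39/4) = 351/2 ≈ 175.50)
32 + u*K = 32 + (351/2)*30 = 32 + 5265 = 5297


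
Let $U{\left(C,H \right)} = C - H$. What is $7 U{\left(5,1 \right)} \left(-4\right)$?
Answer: $-112$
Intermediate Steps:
$7 U{\left(5,1 \right)} \left(-4\right) = 7 \left(5 - 1\right) \left(-4\right) = 7 \cdot 4 \left(-4\right) = 28 \left(-4\right) = -112$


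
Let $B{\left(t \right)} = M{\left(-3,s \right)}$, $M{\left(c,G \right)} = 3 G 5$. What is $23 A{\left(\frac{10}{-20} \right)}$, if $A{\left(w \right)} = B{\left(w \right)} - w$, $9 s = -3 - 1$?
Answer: $- \frac{851}{6} \approx -141.83$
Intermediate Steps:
$s = - \frac{4}{9}$ ($s = \frac{-3 - 1}{9} = \frac{1}{9} \left(-4\right) = - \frac{4}{9} \approx -0.44444$)
$M{\left(c,G \right)} = 15 G$
$B{\left(t \right)} = - \frac{20}{3}$ ($B{\left(t \right)} = 15 \left(- \frac{4}{9}\right) = - \frac{20}{3}$)
$A{\left(w \right)} = - \frac{20}{3} - w$
$23 A{\left(\frac{10}{-20} \right)} = 23 \left(- \frac{20}{3} - \frac{10}{-20}\right) = 23 \left(- \frac{20}{3} - 10 \left(- \frac{1}{20}\right)\right) = 23 \left(- \frac{20}{3} - - \frac{1}{2}\right) = 23 \left(- \frac{20}{3} + \frac{1}{2}\right) = 23 \left(- \frac{37}{6}\right) = - \frac{851}{6}$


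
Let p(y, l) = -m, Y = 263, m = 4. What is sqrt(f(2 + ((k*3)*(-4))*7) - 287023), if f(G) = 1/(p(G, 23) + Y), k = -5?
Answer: 6*I*sqrt(534827489)/259 ≈ 535.75*I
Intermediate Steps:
p(y, l) = -4 (p(y, l) = -1*4 = -4)
f(G) = 1/259 (f(G) = 1/(-4 + 263) = 1/259)
sqrt(f(2 + ((k*3)*(-4))*7) - 287023) = sqrt(1/259 - 287023) = sqrt(-74338956/259) = 6*I*sqrt(534827489)/259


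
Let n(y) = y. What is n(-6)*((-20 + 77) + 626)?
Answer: -4098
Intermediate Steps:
n(-6)*((-20 + 77) + 626) = -6*((-20 + 77) + 626) = -6*(57 + 626) = -6*683 = -4098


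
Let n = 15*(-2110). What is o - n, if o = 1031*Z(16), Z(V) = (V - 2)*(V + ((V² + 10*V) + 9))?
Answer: 6397044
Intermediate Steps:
Z(V) = (-2 + V)*(9 + V² + 11*V) (Z(V) = (-2 + V)*(V + (9 + V² + 10*V)) = (-2 + V)*(9 + V² + 11*V))
n = -31650
o = 6365394 (o = 1031*(-18 + 16³ - 13*16 + 9*16²) = 1031*(-18 + 4096 - 208 + 9*256) = 1031*(-18 + 4096 - 208 + 2304) = 1031*6174 = 6365394)
o - n = 6365394 - 1*(-31650) = 6365394 + 31650 = 6397044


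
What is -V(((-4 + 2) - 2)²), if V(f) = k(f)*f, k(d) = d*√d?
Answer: -1024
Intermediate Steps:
k(d) = d^(3/2)
V(f) = f^(5/2) (V(f) = f^(3/2)*f = f^(5/2))
-V(((-4 + 2) - 2)²) = -(((-4 + 2) - 2)²)^(5/2) = -((-2 - 2)²)^(5/2) = -((-4)²)^(5/2) = -16^(5/2) = -1*1024 = -1024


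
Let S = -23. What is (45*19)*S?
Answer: -19665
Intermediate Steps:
(45*19)*S = (45*19)*(-23) = 855*(-23) = -19665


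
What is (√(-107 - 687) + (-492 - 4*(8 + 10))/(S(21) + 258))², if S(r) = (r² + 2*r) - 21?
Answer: (47 - 60*I*√794)²/3600 ≈ -793.39 - 44.146*I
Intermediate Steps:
S(r) = -21 + r² + 2*r
(√(-107 - 687) + (-492 - 4*(8 + 10))/(S(21) + 258))² = (√(-107 - 687) + (-492 - 4*(8 + 10))/((-21 + 21² + 2*21) + 258))² = (√(-794) + (-492 - 4*18)/((-21 + 441 + 42) + 258))² = (I*√794 + (-492 - 72)/(462 + 258))² = (I*√794 - 564/720)² = (I*√794 - 564*1/720)² = (I*√794 - 47/60)² = (-47/60 + I*√794)²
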